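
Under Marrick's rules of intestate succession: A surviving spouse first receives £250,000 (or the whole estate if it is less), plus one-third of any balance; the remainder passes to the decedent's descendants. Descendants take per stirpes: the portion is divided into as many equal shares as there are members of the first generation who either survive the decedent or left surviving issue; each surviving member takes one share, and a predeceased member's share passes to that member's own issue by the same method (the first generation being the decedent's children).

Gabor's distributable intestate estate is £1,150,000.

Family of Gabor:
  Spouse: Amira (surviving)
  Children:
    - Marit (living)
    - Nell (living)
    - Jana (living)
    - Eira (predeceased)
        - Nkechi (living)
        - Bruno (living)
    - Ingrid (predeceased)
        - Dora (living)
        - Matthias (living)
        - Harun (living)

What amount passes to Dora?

Dora receives £40,000.

Amira first takes £250,000, leaving a balance of £900,000. Amira then takes one-third of the balance (£300,000), for a total of £550,000. The remaining £600,000 passes to the descendants.
The descendants' portion (£600,000) is divided into 5 shares of £120,000: Marit, Nell, and Jana each take £120,000; Eira's £120,000 share passes to Eira's issue; Ingrid's £120,000 share passes to Ingrid's issue.
Eira's share (£120,000) is divided into 2 shares of £60,000: Nkechi and Bruno each take £60,000.
Ingrid's share (£120,000) is divided into 3 shares of £40,000: Dora, Matthias, and Harun each take £40,000.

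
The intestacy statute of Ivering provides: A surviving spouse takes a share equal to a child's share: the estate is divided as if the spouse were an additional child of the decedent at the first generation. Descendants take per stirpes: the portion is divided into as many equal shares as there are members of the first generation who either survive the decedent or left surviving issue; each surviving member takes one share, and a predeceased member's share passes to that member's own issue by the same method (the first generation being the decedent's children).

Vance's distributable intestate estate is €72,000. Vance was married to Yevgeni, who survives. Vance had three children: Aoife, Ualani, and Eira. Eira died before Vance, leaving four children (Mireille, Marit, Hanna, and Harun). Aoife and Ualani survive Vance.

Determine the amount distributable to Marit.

The spouse counts as an additional share at the children's level, so there are 4 primary shares of €18,000. Yevgeni takes one such share (€18,000).
The children's combined portion (€54,000) is divided into 3 shares of €18,000: Aoife and Ualani each take €18,000; Eira's €18,000 share passes to Eira's issue.
Eira's share (€18,000) is divided into 4 shares of €4,500: Mireille, Marit, Hanna, and Harun each take €4,500.

Marit receives €4,500.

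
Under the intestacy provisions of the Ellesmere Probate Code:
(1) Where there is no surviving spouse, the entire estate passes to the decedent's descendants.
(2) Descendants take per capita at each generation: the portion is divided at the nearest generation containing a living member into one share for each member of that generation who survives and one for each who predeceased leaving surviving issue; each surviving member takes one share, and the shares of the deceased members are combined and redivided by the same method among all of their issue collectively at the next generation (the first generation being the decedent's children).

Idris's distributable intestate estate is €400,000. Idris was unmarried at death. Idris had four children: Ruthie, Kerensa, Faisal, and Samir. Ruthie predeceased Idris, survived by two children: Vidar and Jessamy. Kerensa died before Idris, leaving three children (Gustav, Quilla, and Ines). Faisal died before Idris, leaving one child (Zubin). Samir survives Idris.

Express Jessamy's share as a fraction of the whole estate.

Jessamy receives 1/8 of the estate.

The entire €400,000 passes to the descendants.
That amount (€400,000) is divided at the children's generation into 4 shares of €100,000. Samir takes €100,000. The 3 shares of the deceased (Ruthie, Kerensa, and Faisal) are combined into a pool of €300,000.
That pool (€300,000) is divided at the grandchildren's generation equally among Vidar, Jessamy, Gustav, Quilla, Ines, and Zubin: €50,000 each.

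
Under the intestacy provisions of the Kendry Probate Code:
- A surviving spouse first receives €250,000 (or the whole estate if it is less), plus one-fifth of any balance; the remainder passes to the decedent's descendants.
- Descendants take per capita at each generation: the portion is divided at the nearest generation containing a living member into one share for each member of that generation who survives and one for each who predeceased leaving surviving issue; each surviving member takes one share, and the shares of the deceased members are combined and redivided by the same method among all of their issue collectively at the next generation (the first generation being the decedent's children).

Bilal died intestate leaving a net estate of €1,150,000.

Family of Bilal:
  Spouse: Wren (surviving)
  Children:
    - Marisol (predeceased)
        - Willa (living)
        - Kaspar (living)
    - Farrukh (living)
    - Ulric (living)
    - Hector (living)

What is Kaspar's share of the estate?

Wren first takes €250,000, leaving a balance of €900,000. Wren then takes one-fifth of the balance (€180,000), for a total of €430,000. The remaining €720,000 passes to the descendants.
The descendants' portion (€720,000) is divided at the children's generation into 4 shares of €180,000. Farrukh, Ulric, and Hector each take €180,000. The remaining share for the deceased Marisol (€180,000) is carried to the next generation.
That pool (€180,000) is divided at the grandchildren's generation equally among Willa and Kaspar: €90,000 each.

Kaspar receives €90,000.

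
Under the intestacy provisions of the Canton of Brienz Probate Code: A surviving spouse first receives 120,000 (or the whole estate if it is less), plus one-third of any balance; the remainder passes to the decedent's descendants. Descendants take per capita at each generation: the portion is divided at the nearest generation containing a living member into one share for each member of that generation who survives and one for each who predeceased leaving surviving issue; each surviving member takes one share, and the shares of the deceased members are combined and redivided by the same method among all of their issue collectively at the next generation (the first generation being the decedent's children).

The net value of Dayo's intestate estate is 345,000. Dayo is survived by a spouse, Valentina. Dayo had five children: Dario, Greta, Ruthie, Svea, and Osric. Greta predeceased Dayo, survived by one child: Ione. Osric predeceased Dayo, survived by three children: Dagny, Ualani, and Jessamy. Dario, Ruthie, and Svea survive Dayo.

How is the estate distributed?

Valentina: 195,000; Dario: 30,000; Ione: 15,000; Ruthie: 30,000; Svea: 30,000; Dagny: 15,000; Ualani: 15,000; Jessamy: 15,000

Valentina first takes 120,000, leaving a balance of 225,000. Valentina then takes one-third of the balance (75,000), for a total of 195,000. The remaining 150,000 passes to the descendants.
The descendants' portion (150,000) is divided at the children's generation into 5 shares of 30,000. Dario, Ruthie, and Svea each take 30,000. The 2 shares of the deceased (Greta and Osric) are combined into a pool of 60,000.
That pool (60,000) is divided at the grandchildren's generation equally among Ione, Dagny, Ualani, and Jessamy: 15,000 each.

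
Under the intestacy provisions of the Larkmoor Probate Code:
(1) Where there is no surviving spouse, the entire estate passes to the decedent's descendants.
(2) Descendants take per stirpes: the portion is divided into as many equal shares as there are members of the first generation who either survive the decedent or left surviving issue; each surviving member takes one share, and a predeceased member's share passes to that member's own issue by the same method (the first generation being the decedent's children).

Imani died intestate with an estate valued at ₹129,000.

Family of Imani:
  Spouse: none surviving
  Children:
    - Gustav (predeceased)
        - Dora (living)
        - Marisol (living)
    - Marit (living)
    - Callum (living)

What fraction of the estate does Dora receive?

Dora receives 1/6 of the estate.

The entire ₹129,000 passes to the descendants.
That amount (₹129,000) is divided into 3 shares of ₹43,000: Marit and Callum each take ₹43,000; Gustav's ₹43,000 share passes to Gustav's issue.
Gustav's share (₹43,000) is divided into 2 shares of ₹21,500: Dora and Marisol each take ₹21,500.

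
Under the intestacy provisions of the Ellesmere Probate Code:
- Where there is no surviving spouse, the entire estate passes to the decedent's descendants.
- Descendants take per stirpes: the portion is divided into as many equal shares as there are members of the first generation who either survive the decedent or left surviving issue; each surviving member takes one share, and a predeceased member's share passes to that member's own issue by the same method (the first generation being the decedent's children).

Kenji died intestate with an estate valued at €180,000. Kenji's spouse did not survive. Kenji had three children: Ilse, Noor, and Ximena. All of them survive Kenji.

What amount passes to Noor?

The entire €180,000 passes to the descendants.
That amount (€180,000) is divided into 3 shares of €60,000: Ilse, Noor, and Ximena each take €60,000.

Noor receives €60,000.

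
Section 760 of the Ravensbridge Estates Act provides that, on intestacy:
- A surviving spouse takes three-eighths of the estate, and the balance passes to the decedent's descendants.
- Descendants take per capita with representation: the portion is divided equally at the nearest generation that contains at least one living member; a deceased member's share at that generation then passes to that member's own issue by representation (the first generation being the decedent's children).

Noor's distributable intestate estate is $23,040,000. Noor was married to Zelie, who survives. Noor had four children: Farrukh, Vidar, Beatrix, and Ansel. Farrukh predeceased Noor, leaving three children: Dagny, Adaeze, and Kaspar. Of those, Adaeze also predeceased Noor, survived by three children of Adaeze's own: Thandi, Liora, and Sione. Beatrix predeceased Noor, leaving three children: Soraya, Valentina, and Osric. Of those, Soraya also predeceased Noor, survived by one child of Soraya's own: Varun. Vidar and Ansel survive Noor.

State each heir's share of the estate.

Zelie: $8,640,000; Dagny: $1,200,000; Thandi: $400,000; Liora: $400,000; Sione: $400,000; Kaspar: $1,200,000; Vidar: $3,600,000; Varun: $1,200,000; Valentina: $1,200,000; Osric: $1,200,000; Ansel: $3,600,000

Zelie takes three-eighths of $23,040,000 = $8,640,000. The remaining $14,400,000 passes to the descendants.
The descendants' portion ($14,400,000) is divided into 4 shares of $3,600,000: Vidar and Ansel each take $3,600,000; Farrukh's $3,600,000 share passes to Farrukh's issue; Beatrix's $3,600,000 share passes to Beatrix's issue.
Farrukh's share ($3,600,000) is divided into 3 shares of $1,200,000: Dagny and Kaspar each take $1,200,000; Adaeze's $1,200,000 share passes to Adaeze's issue.
Adaeze's share ($1,200,000) is divided into 3 shares of $400,000: Thandi, Liora, and Sione each take $400,000.
Beatrix's share ($3,600,000) is divided into 3 shares of $1,200,000: Valentina and Osric each take $1,200,000; Soraya's $1,200,000 share passes to Soraya's issue.
Soraya's share ($1,200,000) passes entirely to Varun.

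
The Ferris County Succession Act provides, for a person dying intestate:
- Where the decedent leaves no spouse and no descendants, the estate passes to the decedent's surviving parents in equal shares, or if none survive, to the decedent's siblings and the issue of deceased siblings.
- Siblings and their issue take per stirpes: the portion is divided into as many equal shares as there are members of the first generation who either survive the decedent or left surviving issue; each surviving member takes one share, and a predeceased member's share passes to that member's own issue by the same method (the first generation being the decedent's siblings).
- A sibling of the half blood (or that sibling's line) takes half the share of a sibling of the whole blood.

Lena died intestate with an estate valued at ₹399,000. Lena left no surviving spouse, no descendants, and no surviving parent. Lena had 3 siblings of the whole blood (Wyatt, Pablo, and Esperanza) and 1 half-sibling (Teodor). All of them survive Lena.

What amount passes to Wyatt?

Wyatt receives ₹114,000.

The entire ₹399,000 passes to the siblings and their issue.
Counting each half-blood sibling's line as half a unit, there are 7/2 units in ₹399,000, so one unit is ₹114,000. Whole-blood lines (Wyatt, Pablo, and Esperanza) take ₹114,000 each; half-blood lines (Teodor) take ₹57,000 each.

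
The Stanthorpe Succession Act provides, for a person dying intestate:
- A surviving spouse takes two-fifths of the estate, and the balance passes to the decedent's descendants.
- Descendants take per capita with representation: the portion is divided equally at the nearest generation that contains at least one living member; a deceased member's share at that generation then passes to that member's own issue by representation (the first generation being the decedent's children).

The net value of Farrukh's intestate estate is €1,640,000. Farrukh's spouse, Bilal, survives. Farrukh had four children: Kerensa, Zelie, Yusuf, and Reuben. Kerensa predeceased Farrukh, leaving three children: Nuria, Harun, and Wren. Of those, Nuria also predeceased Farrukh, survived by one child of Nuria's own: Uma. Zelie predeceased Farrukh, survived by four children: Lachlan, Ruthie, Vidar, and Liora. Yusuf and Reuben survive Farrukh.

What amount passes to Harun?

Bilal takes two-fifths of €1,640,000 = €656,000. The remaining €984,000 passes to the descendants.
The descendants' portion (€984,000) is divided into 4 shares of €246,000: Yusuf and Reuben each take €246,000; Kerensa's €246,000 share passes to Kerensa's issue; Zelie's €246,000 share passes to Zelie's issue.
Kerensa's share (€246,000) is divided into 3 shares of €82,000: Harun and Wren each take €82,000; Nuria's €82,000 share passes to Nuria's issue.
Nuria's share (€82,000) passes entirely to Uma.
Zelie's share (€246,000) is divided into 4 shares of €61,500: Lachlan, Ruthie, Vidar, and Liora each take €61,500.

Harun receives €82,000.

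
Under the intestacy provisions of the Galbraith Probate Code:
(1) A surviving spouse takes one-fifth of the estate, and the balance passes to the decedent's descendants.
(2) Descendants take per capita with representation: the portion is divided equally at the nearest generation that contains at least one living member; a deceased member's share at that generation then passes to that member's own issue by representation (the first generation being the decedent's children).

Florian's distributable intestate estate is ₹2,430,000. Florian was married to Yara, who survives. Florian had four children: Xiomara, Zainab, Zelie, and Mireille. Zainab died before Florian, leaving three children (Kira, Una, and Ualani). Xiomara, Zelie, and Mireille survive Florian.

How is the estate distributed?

Yara: ₹486,000; Xiomara: ₹486,000; Kira: ₹162,000; Una: ₹162,000; Ualani: ₹162,000; Zelie: ₹486,000; Mireille: ₹486,000

Yara takes one-fifth of ₹2,430,000 = ₹486,000. The remaining ₹1,944,000 passes to the descendants.
The descendants' portion (₹1,944,000) is divided into 4 shares of ₹486,000: Xiomara, Zelie, and Mireille each take ₹486,000; Zainab's ₹486,000 share passes to Zainab's issue.
Zainab's share (₹486,000) is divided into 3 shares of ₹162,000: Kira, Una, and Ualani each take ₹162,000.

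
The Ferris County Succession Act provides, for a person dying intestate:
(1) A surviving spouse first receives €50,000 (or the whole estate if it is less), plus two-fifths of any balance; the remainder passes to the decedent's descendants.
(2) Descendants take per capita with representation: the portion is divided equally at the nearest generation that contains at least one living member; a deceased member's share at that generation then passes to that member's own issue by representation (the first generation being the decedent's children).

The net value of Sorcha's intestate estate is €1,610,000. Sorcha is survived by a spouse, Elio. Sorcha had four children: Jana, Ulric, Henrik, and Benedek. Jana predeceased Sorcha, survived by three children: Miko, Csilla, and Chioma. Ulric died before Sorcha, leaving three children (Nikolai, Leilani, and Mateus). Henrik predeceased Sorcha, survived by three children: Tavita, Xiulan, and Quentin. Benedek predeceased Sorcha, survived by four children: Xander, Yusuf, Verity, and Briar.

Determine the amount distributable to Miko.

Miko receives €72,000.

Elio first takes €50,000, leaving a balance of €1,560,000. Elio then takes two-fifths of the balance (€624,000), for a total of €674,000. The remaining €936,000 passes to the descendants.
No child survives, so the initial division is made at the grandchildren's generation.
The descendants' portion (€936,000) is divided into 13 shares of €72,000: Miko, Csilla, Chioma, Nikolai, Leilani, Mateus, Tavita, Xiulan, Quentin, Xander, Yusuf, Verity, and Briar each take €72,000.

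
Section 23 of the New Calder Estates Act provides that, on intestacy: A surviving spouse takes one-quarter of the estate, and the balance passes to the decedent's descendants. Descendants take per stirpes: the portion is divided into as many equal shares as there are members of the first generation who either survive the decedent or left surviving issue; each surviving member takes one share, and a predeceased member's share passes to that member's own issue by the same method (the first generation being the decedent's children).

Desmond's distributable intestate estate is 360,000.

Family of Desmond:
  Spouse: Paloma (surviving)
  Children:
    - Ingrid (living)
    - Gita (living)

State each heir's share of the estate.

Paloma takes one-quarter of 360,000 = 90,000. The remaining 270,000 passes to the descendants.
The descendants' portion (270,000) is divided into 2 shares of 135,000: Ingrid and Gita each take 135,000.

Paloma: 90,000; Ingrid: 135,000; Gita: 135,000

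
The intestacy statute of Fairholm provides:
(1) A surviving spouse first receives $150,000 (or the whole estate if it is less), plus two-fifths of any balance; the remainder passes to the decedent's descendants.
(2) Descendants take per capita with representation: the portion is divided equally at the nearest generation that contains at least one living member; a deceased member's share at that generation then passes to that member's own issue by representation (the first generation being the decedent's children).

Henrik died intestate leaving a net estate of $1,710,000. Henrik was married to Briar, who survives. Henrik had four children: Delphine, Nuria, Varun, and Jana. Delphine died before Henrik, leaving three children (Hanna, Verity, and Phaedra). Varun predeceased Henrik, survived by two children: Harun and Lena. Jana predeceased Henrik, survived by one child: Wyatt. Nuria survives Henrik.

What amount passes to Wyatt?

Briar first takes $150,000, leaving a balance of $1,560,000. Briar then takes two-fifths of the balance ($624,000), for a total of $774,000. The remaining $936,000 passes to the descendants.
The descendants' portion ($936,000) is divided into 4 shares of $234,000: Nuria takes $234,000; Delphine's $234,000 share passes to Delphine's issue; Varun's $234,000 share passes to Varun's issue; Jana's $234,000 share passes to Jana's issue.
Delphine's share ($234,000) is divided into 3 shares of $78,000: Hanna, Verity, and Phaedra each take $78,000.
Varun's share ($234,000) is divided into 2 shares of $117,000: Harun and Lena each take $117,000.
Jana's share ($234,000) passes entirely to Wyatt.

Wyatt receives $234,000.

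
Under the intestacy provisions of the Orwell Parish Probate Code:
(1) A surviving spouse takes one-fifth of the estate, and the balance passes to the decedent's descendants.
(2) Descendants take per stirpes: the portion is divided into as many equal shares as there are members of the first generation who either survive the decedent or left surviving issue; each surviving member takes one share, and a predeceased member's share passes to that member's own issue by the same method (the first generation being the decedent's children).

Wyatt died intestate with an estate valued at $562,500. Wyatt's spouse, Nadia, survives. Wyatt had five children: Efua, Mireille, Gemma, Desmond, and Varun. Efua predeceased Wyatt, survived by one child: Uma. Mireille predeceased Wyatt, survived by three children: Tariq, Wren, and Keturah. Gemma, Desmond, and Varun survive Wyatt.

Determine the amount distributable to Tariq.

Tariq receives $30,000.

Nadia takes one-fifth of $562,500 = $112,500. The remaining $450,000 passes to the descendants.
The descendants' portion ($450,000) is divided into 5 shares of $90,000: Gemma, Desmond, and Varun each take $90,000; Efua's $90,000 share passes to Efua's issue; Mireille's $90,000 share passes to Mireille's issue.
Efua's share ($90,000) passes entirely to Uma.
Mireille's share ($90,000) is divided into 3 shares of $30,000: Tariq, Wren, and Keturah each take $30,000.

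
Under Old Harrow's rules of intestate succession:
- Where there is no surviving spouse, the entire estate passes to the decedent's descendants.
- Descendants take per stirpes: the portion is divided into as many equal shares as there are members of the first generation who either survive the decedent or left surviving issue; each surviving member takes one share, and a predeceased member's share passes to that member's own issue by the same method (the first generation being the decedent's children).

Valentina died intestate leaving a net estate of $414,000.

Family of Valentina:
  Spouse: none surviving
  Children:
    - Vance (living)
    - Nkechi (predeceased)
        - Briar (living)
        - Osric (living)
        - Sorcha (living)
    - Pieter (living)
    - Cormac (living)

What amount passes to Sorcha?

The entire $414,000 passes to the descendants.
That amount ($414,000) is divided into 4 shares of $103,500: Vance, Pieter, and Cormac each take $103,500; Nkechi's $103,500 share passes to Nkechi's issue.
Nkechi's share ($103,500) is divided into 3 shares of $34,500: Briar, Osric, and Sorcha each take $34,500.

Sorcha receives $34,500.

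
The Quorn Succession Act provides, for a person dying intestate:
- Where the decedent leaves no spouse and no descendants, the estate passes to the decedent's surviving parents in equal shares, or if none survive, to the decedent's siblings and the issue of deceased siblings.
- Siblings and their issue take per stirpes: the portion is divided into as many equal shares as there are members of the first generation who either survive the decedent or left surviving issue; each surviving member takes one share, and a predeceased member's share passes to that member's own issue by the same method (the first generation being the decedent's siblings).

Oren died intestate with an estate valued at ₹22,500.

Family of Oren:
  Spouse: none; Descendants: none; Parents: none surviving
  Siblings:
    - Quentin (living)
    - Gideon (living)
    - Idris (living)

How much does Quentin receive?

The entire ₹22,500 passes to the siblings and their issue.
That amount (₹22,500) is divided into 3 shares of ₹7,500: Quentin, Gideon, and Idris each take ₹7,500.

Quentin receives ₹7,500.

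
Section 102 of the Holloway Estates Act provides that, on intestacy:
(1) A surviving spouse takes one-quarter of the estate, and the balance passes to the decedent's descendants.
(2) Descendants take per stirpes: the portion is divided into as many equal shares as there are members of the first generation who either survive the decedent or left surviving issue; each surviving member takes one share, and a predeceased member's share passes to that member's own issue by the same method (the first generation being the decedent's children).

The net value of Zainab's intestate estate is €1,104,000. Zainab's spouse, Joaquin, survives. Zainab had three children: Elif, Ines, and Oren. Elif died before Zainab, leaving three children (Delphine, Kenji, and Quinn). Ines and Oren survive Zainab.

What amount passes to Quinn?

Quinn receives €92,000.

Joaquin takes one-quarter of €1,104,000 = €276,000. The remaining €828,000 passes to the descendants.
The descendants' portion (€828,000) is divided into 3 shares of €276,000: Ines and Oren each take €276,000; Elif's €276,000 share passes to Elif's issue.
Elif's share (€276,000) is divided into 3 shares of €92,000: Delphine, Kenji, and Quinn each take €92,000.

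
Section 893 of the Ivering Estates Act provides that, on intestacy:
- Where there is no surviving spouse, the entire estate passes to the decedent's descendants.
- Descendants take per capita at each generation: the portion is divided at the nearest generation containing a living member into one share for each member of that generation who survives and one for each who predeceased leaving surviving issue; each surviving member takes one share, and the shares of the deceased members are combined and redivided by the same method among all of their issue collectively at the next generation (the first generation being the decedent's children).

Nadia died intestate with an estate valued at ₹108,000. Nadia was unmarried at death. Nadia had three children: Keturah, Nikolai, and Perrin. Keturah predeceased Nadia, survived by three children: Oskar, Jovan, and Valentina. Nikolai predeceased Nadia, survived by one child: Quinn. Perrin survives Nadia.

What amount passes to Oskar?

The entire ₹108,000 passes to the descendants.
That amount (₹108,000) is divided at the children's generation into 3 shares of ₹36,000. Perrin takes ₹36,000. The 2 shares of the deceased (Keturah and Nikolai) are combined into a pool of ₹72,000.
That pool (₹72,000) is divided at the grandchildren's generation equally among Oskar, Jovan, Valentina, and Quinn: ₹18,000 each.

Oskar receives ₹18,000.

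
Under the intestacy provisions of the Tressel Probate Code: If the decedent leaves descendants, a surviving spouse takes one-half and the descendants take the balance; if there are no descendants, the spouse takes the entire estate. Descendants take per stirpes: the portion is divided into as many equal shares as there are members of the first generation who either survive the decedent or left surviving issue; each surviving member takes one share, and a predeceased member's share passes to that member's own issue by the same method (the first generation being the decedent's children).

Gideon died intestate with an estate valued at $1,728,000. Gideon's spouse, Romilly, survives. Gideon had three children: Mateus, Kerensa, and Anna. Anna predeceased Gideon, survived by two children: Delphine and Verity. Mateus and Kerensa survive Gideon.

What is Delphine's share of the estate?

Romilly takes one-half of $1,728,000 = $864,000. The remaining $864,000 passes to the descendants.
The descendants' portion ($864,000) is divided into 3 shares of $288,000: Mateus and Kerensa each take $288,000; Anna's $288,000 share passes to Anna's issue.
Anna's share ($288,000) is divided into 2 shares of $144,000: Delphine and Verity each take $144,000.

Delphine receives $144,000.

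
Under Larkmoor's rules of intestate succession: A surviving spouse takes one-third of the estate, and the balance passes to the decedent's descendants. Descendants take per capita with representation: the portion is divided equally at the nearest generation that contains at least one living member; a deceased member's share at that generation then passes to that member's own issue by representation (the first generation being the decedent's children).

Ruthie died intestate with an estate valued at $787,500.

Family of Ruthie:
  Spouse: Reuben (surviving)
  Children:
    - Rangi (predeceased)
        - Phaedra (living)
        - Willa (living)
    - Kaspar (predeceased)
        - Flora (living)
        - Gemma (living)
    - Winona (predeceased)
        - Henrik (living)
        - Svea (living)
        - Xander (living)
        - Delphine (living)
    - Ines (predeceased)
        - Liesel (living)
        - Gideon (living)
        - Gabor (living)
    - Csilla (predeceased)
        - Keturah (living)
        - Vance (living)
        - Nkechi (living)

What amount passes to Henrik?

Henrik receives $37,500.

Reuben takes one-third of $787,500 = $262,500. The remaining $525,000 passes to the descendants.
No child survives, so the initial division is made at the grandchildren's generation.
The descendants' portion ($525,000) is divided into 14 shares of $37,500: Phaedra, Willa, Flora, Gemma, Henrik, Svea, Xander, Delphine, Liesel, Gideon, Gabor, Keturah, Vance, and Nkechi each take $37,500.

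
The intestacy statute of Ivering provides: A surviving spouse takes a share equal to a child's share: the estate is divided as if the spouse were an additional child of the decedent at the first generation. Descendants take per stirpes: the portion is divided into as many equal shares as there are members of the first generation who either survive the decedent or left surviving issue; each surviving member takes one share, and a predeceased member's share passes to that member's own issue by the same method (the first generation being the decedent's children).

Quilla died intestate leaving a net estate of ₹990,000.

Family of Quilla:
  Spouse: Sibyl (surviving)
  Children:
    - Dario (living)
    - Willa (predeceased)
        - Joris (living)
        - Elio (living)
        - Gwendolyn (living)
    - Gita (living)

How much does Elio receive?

Elio receives ₹82,500.

The spouse counts as an additional share at the children's level, so there are 4 primary shares of ₹247,500. Sibyl takes one such share (₹247,500).
The children's combined portion (₹742,500) is divided into 3 shares of ₹247,500: Dario and Gita each take ₹247,500; Willa's ₹247,500 share passes to Willa's issue.
Willa's share (₹247,500) is divided into 3 shares of ₹82,500: Joris, Elio, and Gwendolyn each take ₹82,500.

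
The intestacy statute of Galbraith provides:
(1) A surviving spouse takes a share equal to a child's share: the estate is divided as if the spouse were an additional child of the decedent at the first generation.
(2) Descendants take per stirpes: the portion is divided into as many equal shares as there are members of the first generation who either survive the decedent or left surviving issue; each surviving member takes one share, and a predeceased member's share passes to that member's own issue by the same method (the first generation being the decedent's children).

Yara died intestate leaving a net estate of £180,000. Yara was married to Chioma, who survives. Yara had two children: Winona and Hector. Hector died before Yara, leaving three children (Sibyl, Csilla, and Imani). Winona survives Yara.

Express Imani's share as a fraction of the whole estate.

The spouse counts as an additional share at the children's level, so there are 3 primary shares of £60,000. Chioma takes one such share (£60,000).
The children's combined portion (£120,000) is divided into 2 shares of £60,000: Winona takes £60,000; Hector's £60,000 share passes to Hector's issue.
Hector's share (£60,000) is divided into 3 shares of £20,000: Sibyl, Csilla, and Imani each take £20,000.

Imani receives 1/9 of the estate.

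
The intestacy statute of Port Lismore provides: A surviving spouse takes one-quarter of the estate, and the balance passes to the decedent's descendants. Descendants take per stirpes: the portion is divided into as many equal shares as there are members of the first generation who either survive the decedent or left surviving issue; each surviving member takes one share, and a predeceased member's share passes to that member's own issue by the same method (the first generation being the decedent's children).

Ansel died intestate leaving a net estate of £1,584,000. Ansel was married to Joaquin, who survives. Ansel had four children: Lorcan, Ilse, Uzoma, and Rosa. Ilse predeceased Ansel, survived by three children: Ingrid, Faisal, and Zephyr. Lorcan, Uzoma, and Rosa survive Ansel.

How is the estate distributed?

Joaquin takes one-quarter of £1,584,000 = £396,000. The remaining £1,188,000 passes to the descendants.
The descendants' portion (£1,188,000) is divided into 4 shares of £297,000: Lorcan, Uzoma, and Rosa each take £297,000; Ilse's £297,000 share passes to Ilse's issue.
Ilse's share (£297,000) is divided into 3 shares of £99,000: Ingrid, Faisal, and Zephyr each take £99,000.

Joaquin: £396,000; Lorcan: £297,000; Ingrid: £99,000; Faisal: £99,000; Zephyr: £99,000; Uzoma: £297,000; Rosa: £297,000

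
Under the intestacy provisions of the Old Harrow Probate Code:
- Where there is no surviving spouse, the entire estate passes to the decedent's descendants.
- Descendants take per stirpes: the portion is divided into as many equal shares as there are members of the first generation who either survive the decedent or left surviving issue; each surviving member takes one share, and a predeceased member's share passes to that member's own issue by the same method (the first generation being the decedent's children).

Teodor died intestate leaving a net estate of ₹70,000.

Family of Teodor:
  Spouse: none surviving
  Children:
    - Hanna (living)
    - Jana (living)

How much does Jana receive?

Jana receives ₹35,000.

The entire ₹70,000 passes to the descendants.
That amount (₹70,000) is divided into 2 shares of ₹35,000: Hanna and Jana each take ₹35,000.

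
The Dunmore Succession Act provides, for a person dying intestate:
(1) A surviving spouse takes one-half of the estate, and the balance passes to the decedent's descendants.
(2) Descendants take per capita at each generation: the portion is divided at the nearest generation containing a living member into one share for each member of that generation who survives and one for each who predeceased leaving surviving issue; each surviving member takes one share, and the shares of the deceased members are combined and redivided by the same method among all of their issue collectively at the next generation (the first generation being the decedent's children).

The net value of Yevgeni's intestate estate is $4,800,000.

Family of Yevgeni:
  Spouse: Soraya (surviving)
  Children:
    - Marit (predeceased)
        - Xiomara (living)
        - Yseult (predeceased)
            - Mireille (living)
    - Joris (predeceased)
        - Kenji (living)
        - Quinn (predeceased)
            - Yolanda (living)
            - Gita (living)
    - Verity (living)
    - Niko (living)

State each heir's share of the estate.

Soraya takes one-half of $4,800,000 = $2,400,000. The remaining $2,400,000 passes to the descendants.
The descendants' portion ($2,400,000) is divided at the children's generation into 4 shares of $600,000. Verity and Niko each take $600,000. The 2 shares of the deceased (Marit and Joris) are combined into a pool of $1,200,000.
That pool ($1,200,000) is divided at the grandchildren's generation into 4 shares of $300,000. Xiomara and Kenji each take $300,000. The 2 shares of the deceased (Yseult and Quinn) are combined into a pool of $600,000.
That pool ($600,000) is divided at the great-grandchildren's generation equally among Mireille, Yolanda, and Gita: $200,000 each.

Soraya: $2,400,000; Xiomara: $300,000; Mireille: $200,000; Kenji: $300,000; Yolanda: $200,000; Gita: $200,000; Verity: $600,000; Niko: $600,000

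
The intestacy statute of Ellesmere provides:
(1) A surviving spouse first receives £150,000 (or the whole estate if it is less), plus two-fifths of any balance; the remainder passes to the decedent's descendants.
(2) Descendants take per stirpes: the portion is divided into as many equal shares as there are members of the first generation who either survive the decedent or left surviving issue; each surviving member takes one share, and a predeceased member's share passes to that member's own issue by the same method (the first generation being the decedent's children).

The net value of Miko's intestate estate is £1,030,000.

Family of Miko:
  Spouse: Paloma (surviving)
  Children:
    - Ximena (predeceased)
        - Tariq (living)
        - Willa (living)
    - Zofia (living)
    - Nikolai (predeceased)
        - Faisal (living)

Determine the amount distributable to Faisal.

Faisal receives £176,000.

Paloma first takes £150,000, leaving a balance of £880,000. Paloma then takes two-fifths of the balance (£352,000), for a total of £502,000. The remaining £528,000 passes to the descendants.
The descendants' portion (£528,000) is divided into 3 shares of £176,000: Zofia takes £176,000; Ximena's £176,000 share passes to Ximena's issue; Nikolai's £176,000 share passes to Nikolai's issue.
Ximena's share (£176,000) is divided into 2 shares of £88,000: Tariq and Willa each take £88,000.
Nikolai's share (£176,000) passes entirely to Faisal.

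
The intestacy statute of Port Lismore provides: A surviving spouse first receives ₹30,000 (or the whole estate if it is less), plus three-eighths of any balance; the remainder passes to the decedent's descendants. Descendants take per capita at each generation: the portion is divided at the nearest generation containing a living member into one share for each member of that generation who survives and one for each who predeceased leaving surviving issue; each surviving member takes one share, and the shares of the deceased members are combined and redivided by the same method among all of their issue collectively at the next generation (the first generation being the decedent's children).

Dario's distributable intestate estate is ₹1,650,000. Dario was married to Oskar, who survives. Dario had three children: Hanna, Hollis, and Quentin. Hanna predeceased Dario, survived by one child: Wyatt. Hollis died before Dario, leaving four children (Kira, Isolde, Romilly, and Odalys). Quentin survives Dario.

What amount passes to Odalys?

Oskar first takes ₹30,000, leaving a balance of ₹1,620,000. Oskar then takes three-eighths of the balance (₹607,500), for a total of ₹637,500. The remaining ₹1,012,500 passes to the descendants.
The descendants' portion (₹1,012,500) is divided at the children's generation into 3 shares of ₹337,500. Quentin takes ₹337,500. The 2 shares of the deceased (Hanna and Hollis) are combined into a pool of ₹675,000.
That pool (₹675,000) is divided at the grandchildren's generation equally among Wyatt, Kira, Isolde, Romilly, and Odalys: ₹135,000 each.

Odalys receives ₹135,000.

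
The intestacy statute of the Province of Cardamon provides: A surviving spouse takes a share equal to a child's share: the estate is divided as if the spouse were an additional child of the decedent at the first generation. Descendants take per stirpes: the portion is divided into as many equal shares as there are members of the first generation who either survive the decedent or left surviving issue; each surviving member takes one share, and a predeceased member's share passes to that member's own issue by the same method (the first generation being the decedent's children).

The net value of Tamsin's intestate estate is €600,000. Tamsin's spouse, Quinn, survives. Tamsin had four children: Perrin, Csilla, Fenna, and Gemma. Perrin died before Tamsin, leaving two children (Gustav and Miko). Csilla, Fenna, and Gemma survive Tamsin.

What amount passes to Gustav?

The spouse counts as an additional share at the children's level, so there are 5 primary shares of €120,000. Quinn takes one such share (€120,000).
The children's combined portion (€480,000) is divided into 4 shares of €120,000: Csilla, Fenna, and Gemma each take €120,000; Perrin's €120,000 share passes to Perrin's issue.
Perrin's share (€120,000) is divided into 2 shares of €60,000: Gustav and Miko each take €60,000.

Gustav receives €60,000.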